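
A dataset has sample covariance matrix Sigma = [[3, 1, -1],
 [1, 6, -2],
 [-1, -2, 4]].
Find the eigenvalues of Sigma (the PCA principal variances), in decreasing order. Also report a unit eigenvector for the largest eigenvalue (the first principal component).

Step 1 — characteristic polynomial p(λ) = det(λI - Sigma) = λ³ - tr·λ² + c_1·λ - det, where tr = trace, c_1 = sum of the principal 2×2 minors, det = det(Sigma):
  tr = 3 + 6 + 4 = 13,
  c_1 = (3·6 - (1)²) + (3·4 - (-1)²) + (6·4 - (-2)²) = 17 + 11 + 20 = 48,
  det = 3·(6·4 - (-2)²) - (1)·((1)·4 - (-2)·(-1)) + (-1)·((1)·(-2) - 6·(-1)) = 3·(20) - (1)·(2) + (-1)·(4) = 54.
  So p(λ) = λ³ - 13λ² + 48λ - 54.
Step 2 — look for an integer root (rational root theorem: any rational root is an integer divisor of 54). Testing λ = 3:
  p(3) = 27 - 117 + 144 - 54 = 0  ✓
  Dividing out (λ - 3): p(λ) = (λ - 3)(λ² - 10λ + 18).
Step 3 — remaining eigenvalues from the quadratic λ² - 10λ + 18 = 0:
  Δ = 10² - 4·18 = 100 - 72 = 28,  λ = (10 ± √28)/2 = (10 ± 5.2915)/2 ≈ 7.6458 or 2.3542.
  Sorted: λ_1 = 7.6458,  λ_2 = 3,  λ_3 = 2.3542  (check: sum = 13 = tr ✓).

Step 4 — unit eigenvector for λ_1 ≈ 7.6458: v spans the null space of (Sigma - λ_1 I), whose rows are
  r_1 = (-4.6458, 1, -1),  r_2 = (1, -1.6458, -2),  r_3 = (-1, -2, -3.6458).
  v is orthogonal to every row, so take v ∝ r_1 × r_2 = ((1)·(-2) - (-1)·(-1.6458), (-1)·(1) - (-4.6458)·(-2), (-4.6458)·(-1.6458) - (1)·(1)) ≈ (-3.6458, -10.2915, 6.6458).
  Rescale (multiply by -1 so the first nonzero entry is positive): u = (3.6458, 10.2915, -6.6458).
  ||u|| = √((3.6458)² + (10.2915)² + (-6.6458)²) = √(163.3725) ≈ 12.7817,  v_1 = u/||u|| ≈ (0.2852, 0.8052, -0.5199) (||v_1|| = 1).

λ_1 = 7.6458,  λ_2 = 3,  λ_3 = 2.3542;  v_1 ≈ (0.2852, 0.8052, -0.5199)


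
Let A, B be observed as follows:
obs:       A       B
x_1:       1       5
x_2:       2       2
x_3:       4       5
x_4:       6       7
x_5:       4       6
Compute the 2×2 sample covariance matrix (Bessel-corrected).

Step 1 — column means:
  mean(A) = (1 + 2 + 4 + 6 + 4) / 5 = 17/5 = 3.4
  mean(B) = (5 + 2 + 5 + 7 + 6) / 5 = 25/5 = 5

Step 2 — sample covariance S[i,j] = (1/(n-1)) · Σ_k (x_{k,i} - mean_i) · (x_{k,j} - mean_j), with n-1 = 4.
  S[A,A] = ((-2.4)·(-2.4) + (-1.4)·(-1.4) + (0.6)·(0.6) + (2.6)·(2.6) + (0.6)·(0.6)) / 4 = 15.2/4 = 3.8
  S[A,B] = ((-2.4)·(0) + (-1.4)·(-3) + (0.6)·(0) + (2.6)·(2) + (0.6)·(1)) / 4 = 10/4 = 2.5
  S[B,B] = ((0)·(0) + (-3)·(-3) + (0)·(0) + (2)·(2) + (1)·(1)) / 4 = 14/4 = 3.5

S is symmetric (S[j,i] = S[i,j]). Assembling:

S = [[3.8, 2.5],
 [2.5, 3.5]]


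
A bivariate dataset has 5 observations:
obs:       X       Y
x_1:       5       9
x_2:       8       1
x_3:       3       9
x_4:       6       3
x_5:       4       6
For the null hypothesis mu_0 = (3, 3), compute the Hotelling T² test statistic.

Step 1 — sample mean vector:
  mean(X) = (5 + 8 + 3 + 6 + 4) / 5 = 26/5 = 5.2
  mean(Y) = (9 + 1 + 9 + 3 + 6) / 5 = 28/5 = 5.6
  x̄ = (5.2, 5.6),  deviation x̄ - mu_0 = (5.2, 5.6) - (3, 3) = (2.2, 2.6).

Step 2 — sample covariance matrix, S[i,j] = (1/(n-1)) · Σ_k (x_{k,i} - mean_i) · (x_{k,j} - mean_j), divisor n-1 = 4:
  S[X,X] = ((-0.2)·(-0.2) + (2.8)·(2.8) + (-2.2)·(-2.2) + (0.8)·(0.8) + (-1.2)·(-1.2)) / 4 = 14.8/4 = 3.7
  S[X,Y] = ((-0.2)·(3.4) + (2.8)·(-4.6) + (-2.2)·(3.4) + (0.8)·(-2.6) + (-1.2)·(0.4)) / 4 = -23.6/4 = -5.9
  S[Y,Y] = ((3.4)·(3.4) + (-4.6)·(-4.6) + (3.4)·(3.4) + (-2.6)·(-2.6) + (0.4)·(0.4)) / 4 = 51.2/4 = 12.8
  S = [[3.7, -5.9],
 [-5.9, 12.8]].

Step 3 — invert S. det(S) = 3.7·12.8 - (-5.9)² = 12.55.
  S^{-1} = (1/det) · [[d, -b], [-b, a]] = [[1.0199, 0.4701],
 [0.4701, 0.2948]].

Step 4 — quadratic form (x̄ - mu_0)^T · S^{-1} · (x̄ - mu_0):
  S^{-1} · (x̄ - mu_0) = (3.4661, 1.8008),
  (x̄ - mu_0)^T · [...] = (2.2)·(3.4661) + (2.6)·(1.8008) = 12.3076.

Step 5 — scale by n: T² = 5 · 12.3076 = 61.5378.

T² ≈ 61.5378


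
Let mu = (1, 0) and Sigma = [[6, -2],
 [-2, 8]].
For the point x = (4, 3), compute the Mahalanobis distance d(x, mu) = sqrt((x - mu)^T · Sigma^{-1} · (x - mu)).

Step 1 — centre the observation: (x - mu) = (3, 3).

Step 2 — invert Sigma. det(Sigma) = 6·8 - (-2)² = 44.
  Sigma^{-1} = (1/det) · [[d, -b], [-b, a]] = [[0.1818, 0.0455],
 [0.0455, 0.1364]].

Step 3 — form the quadratic (x - mu)^T · Sigma^{-1} · (x - mu):
  Sigma^{-1} · (x - mu) = (0.6818, 0.5455).
  (x - mu)^T · [Sigma^{-1} · (x - mu)] = (3)·(0.6818) + (3)·(0.5455) = 3.6818.

Step 4 — take square root: d = √(3.6818) ≈ 1.9188.

d(x, mu) = √(3.6818) ≈ 1.9188


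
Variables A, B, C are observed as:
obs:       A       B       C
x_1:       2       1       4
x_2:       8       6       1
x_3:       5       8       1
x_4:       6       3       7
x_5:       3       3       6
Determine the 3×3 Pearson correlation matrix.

Step 1 — column means:
  mean(A) = (2 + 8 + 5 + 6 + 3) / 5 = 24/5 = 4.8
  mean(B) = (1 + 6 + 8 + 3 + 3) / 5 = 21/5 = 4.2
  mean(C) = (4 + 1 + 1 + 7 + 6) / 5 = 19/5 = 3.8

Step 2 — sample variances and covariances s[i,j] = (1/(n-1)) · Σ_k (x_{k,i} - mean_i) · (x_{k,j} - mean_j), with n-1 = 4:
  s[A,A] = ((-2.8)·(-2.8) + (3.2)·(3.2) + (0.2)·(0.2) + (1.2)·(1.2) + (-1.8)·(-1.8)) / 4 = 22.8/4 = 5.7
  s[A,B] = ((-2.8)·(-3.2) + (3.2)·(1.8) + (0.2)·(3.8) + (1.2)·(-1.2) + (-1.8)·(-1.2)) / 4 = 16.2/4 = 4.05
  s[A,C] = ((-2.8)·(0.2) + (3.2)·(-2.8) + (0.2)·(-2.8) + (1.2)·(3.2) + (-1.8)·(2.2)) / 4 = -10.2/4 = -2.55
  s[B,B] = ((-3.2)·(-3.2) + (1.8)·(1.8) + (3.8)·(3.8) + (-1.2)·(-1.2) + (-1.2)·(-1.2)) / 4 = 30.8/4 = 7.7
  s[B,C] = ((-3.2)·(0.2) + (1.8)·(-2.8) + (3.8)·(-2.8) + (-1.2)·(3.2) + (-1.2)·(2.2)) / 4 = -22.8/4 = -5.7
  s[C,C] = ((0.2)·(0.2) + (-2.8)·(-2.8) + (-2.8)·(-2.8) + (3.2)·(3.2) + (2.2)·(2.2)) / 4 = 30.8/4 = 7.7
  Sample standard deviations s_i = √(s[i,i]):
  s(A) = √(5.7) = 2.3875
  s(B) = √(7.7) = 2.7749
  s(C) = √(7.7) = 2.7749

Step 3 — r_{ij} = s_{ij} / (s_i · s_j):
  r[A,A] = 1 (diagonal).
  r[A,B] = 4.05 / (2.3875 · 2.7749) = 4.05 / 6.625 = 0.6113
  r[A,C] = -2.55 / (2.3875 · 2.7749) = -2.55 / 6.625 = -0.3849
  r[B,B] = 1 (diagonal).
  r[B,C] = -5.7 / (2.7749 · 2.7749) = -5.7 / 7.7 = -0.7403
  r[C,C] = 1 (diagonal).

R is symmetric with unit diagonal. Assembling:

R = [[1, 0.6113, -0.3849],
 [0.6113, 1, -0.7403],
 [-0.3849, -0.7403, 1]]


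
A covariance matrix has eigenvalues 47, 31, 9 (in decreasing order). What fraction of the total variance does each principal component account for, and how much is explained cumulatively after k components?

Step 1 — total variance = trace(Sigma) = Σ λ_i = 47 + 31 + 9 = 87.

Step 2 — fraction explained by component i = λ_i / Σ λ:
  PC1: 47/87 = 0.5402
  PC2: 31/87 = 0.3563
  PC3: 9/87 = 0.1034

Step 3 — cumulative fraction after k components = (λ_1 + ... + λ_k) / Σ λ:
  k = 1: 47/87 = 0.5402
  k = 2: (47 + 31)/87 = 78/87 = 0.8966
  k = 3: (47 + 31 + 9)/87 = 87/87 = 1

Summary (fraction, with percent):

explained: PC1 0.5402 (54.02%), PC2 0.3563 (35.63%), PC3 0.1034 (10.34%);  cumulative: 0.5402, 0.8966, 1


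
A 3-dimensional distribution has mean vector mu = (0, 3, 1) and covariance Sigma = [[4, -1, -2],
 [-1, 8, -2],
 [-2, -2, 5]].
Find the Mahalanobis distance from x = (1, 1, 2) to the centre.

Step 1 — centre the observation: (x - mu) = (1, -2, 1).

Step 2 — invert Sigma (cofactor / det for 3×3, or solve directly):
  Sigma^{-1} = [[0.3636, 0.0909, 0.1818],
 [0.0909, 0.1616, 0.101],
 [0.1818, 0.101, 0.3131]].

Step 3 — form the quadratic (x - mu)^T · Sigma^{-1} · (x - mu):
  Sigma^{-1} · (x - mu) = (0.3636, -0.1313, 0.2929).
  (x - mu)^T · [Sigma^{-1} · (x - mu)] = (1)·(0.3636) + (-2)·(-0.1313) + (1)·(0.2929) = 0.9192.

Step 4 — take square root: d = √(0.9192) ≈ 0.9587.

d(x, mu) = √(0.9192) ≈ 0.9587


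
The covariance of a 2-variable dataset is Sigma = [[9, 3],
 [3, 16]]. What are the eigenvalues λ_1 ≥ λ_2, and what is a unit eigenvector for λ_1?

Step 1 — characteristic polynomial of 2×2 Sigma:
  det(Sigma - λI) = λ² - trace · λ + det = 0.
  trace = 9 + 16 = 25, det = 9·16 - (3)² = 135.
Step 2 — discriminant:
  Δ = trace² - 4·det = 625 - 540 = 85.
Step 3 — eigenvalues:
  λ = (trace ± √Δ)/2 = (25 ± 9.2195)/2,
  λ_1 = 17.1098,  λ_2 = 7.8902.

Step 4 — unit eigenvector for λ_1: solve (Sigma - λ_1 I)v = 0. First row:
  (9 - 17.1098)·v_x + (3)·v_y = 0, i.e. (-8.1098)·v_x + (3)·v_y = 0,
  so v ∝ (b, λ_1 - a) = (3, 8.1098) = u.
  ||u|| = √((3)² + (8.1098)²) = √(74.7684) ≈ 8.6469,
  v_1 = u/||u|| ≈ (0.3469, 0.9379) (||v_1|| = 1).

λ_1 = 17.1098,  λ_2 = 7.8902;  v_1 ≈ (0.3469, 0.9379)


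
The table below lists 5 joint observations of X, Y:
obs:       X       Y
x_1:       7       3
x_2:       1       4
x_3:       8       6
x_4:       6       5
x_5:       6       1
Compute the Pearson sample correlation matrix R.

Step 1 — column means:
  mean(X) = (7 + 1 + 8 + 6 + 6) / 5 = 28/5 = 5.6
  mean(Y) = (3 + 4 + 6 + 5 + 1) / 5 = 19/5 = 3.8

Step 2 — sample variances and covariances s[i,j] = (1/(n-1)) · Σ_k (x_{k,i} - mean_i) · (x_{k,j} - mean_j), with n-1 = 4:
  s[X,X] = ((1.4)·(1.4) + (-4.6)·(-4.6) + (2.4)·(2.4) + (0.4)·(0.4) + (0.4)·(0.4)) / 4 = 29.2/4 = 7.3
  s[X,Y] = ((1.4)·(-0.8) + (-4.6)·(0.2) + (2.4)·(2.2) + (0.4)·(1.2) + (0.4)·(-2.8)) / 4 = 2.6/4 = 0.65
  s[Y,Y] = ((-0.8)·(-0.8) + (0.2)·(0.2) + (2.2)·(2.2) + (1.2)·(1.2) + (-2.8)·(-2.8)) / 4 = 14.8/4 = 3.7
  Sample standard deviations s_i = √(s[i,i]):
  s(X) = √(7.3) = 2.7019
  s(Y) = √(3.7) = 1.9235

Step 3 — r_{ij} = s_{ij} / (s_i · s_j):
  r[X,X] = 1 (diagonal).
  r[X,Y] = 0.65 / (2.7019 · 1.9235) = 0.65 / 5.1971 = 0.1251
  r[Y,Y] = 1 (diagonal).

R is symmetric with unit diagonal. Assembling:

R = [[1, 0.1251],
 [0.1251, 1]]


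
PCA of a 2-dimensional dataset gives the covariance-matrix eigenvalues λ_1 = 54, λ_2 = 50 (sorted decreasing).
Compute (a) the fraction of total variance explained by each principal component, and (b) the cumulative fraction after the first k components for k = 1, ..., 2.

Step 1 — total variance = trace(Sigma) = Σ λ_i = 54 + 50 = 104.

Step 2 — fraction explained by component i = λ_i / Σ λ:
  PC1: 54/104 = 0.5192
  PC2: 50/104 = 0.4808

Step 3 — cumulative fraction after k components = (λ_1 + ... + λ_k) / Σ λ:
  k = 1: 54/104 = 0.5192
  k = 2: (54 + 50)/104 = 104/104 = 1

Summary (fraction, with percent):

explained: PC1 0.5192 (51.92%), PC2 0.4808 (48.08%);  cumulative: 0.5192, 1


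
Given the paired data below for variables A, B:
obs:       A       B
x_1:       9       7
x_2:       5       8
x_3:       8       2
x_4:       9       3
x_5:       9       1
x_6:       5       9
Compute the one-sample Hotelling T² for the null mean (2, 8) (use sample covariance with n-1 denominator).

Step 1 — sample mean vector:
  mean(A) = (9 + 5 + 8 + 9 + 9 + 5) / 6 = 45/6 = 7.5
  mean(B) = (7 + 8 + 2 + 3 + 1 + 9) / 6 = 30/6 = 5
  x̄ = (7.5, 5),  deviation x̄ - mu_0 = (7.5, 5) - (2, 8) = (5.5, -3).

Step 2 — sample covariance matrix, S[i,j] = (1/(n-1)) · Σ_k (x_{k,i} - mean_i) · (x_{k,j} - mean_j), divisor n-1 = 5:
  S[A,A] = ((1.5)·(1.5) + (-2.5)·(-2.5) + (0.5)·(0.5) + (1.5)·(1.5) + (1.5)·(1.5) + (-2.5)·(-2.5)) / 5 = 19.5/5 = 3.9
  S[A,B] = ((1.5)·(2) + (-2.5)·(3) + (0.5)·(-3) + (1.5)·(-2) + (1.5)·(-4) + (-2.5)·(4)) / 5 = -25/5 = -5
  S[B,B] = ((2)·(2) + (3)·(3) + (-3)·(-3) + (-2)·(-2) + (-4)·(-4) + (4)·(4)) / 5 = 58/5 = 11.6
  S = [[3.9, -5],
 [-5, 11.6]].

Step 3 — invert S. det(S) = 3.9·11.6 - (-5)² = 20.24.
  S^{-1} = (1/det) · [[d, -b], [-b, a]] = [[0.5731, 0.247],
 [0.247, 0.1927]].

Step 4 — quadratic form (x̄ - mu_0)^T · S^{-1} · (x̄ - mu_0):
  S^{-1} · (x̄ - mu_0) = (2.4111, 0.7806),
  (x̄ - mu_0)^T · [...] = (5.5)·(2.4111) + (-3)·(0.7806) = 10.919.

Step 5 — scale by n: T² = 6 · 10.919 = 65.5138.

T² ≈ 65.5138


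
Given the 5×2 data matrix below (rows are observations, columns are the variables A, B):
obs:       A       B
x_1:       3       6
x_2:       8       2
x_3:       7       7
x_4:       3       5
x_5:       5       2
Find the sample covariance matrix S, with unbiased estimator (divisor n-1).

Step 1 — column means:
  mean(A) = (3 + 8 + 7 + 3 + 5) / 5 = 26/5 = 5.2
  mean(B) = (6 + 2 + 7 + 5 + 2) / 5 = 22/5 = 4.4

Step 2 — sample covariance S[i,j] = (1/(n-1)) · Σ_k (x_{k,i} - mean_i) · (x_{k,j} - mean_j), with n-1 = 4.
  S[A,A] = ((-2.2)·(-2.2) + (2.8)·(2.8) + (1.8)·(1.8) + (-2.2)·(-2.2) + (-0.2)·(-0.2)) / 4 = 20.8/4 = 5.2
  S[A,B] = ((-2.2)·(1.6) + (2.8)·(-2.4) + (1.8)·(2.6) + (-2.2)·(0.6) + (-0.2)·(-2.4)) / 4 = -6.4/4 = -1.6
  S[B,B] = ((1.6)·(1.6) + (-2.4)·(-2.4) + (2.6)·(2.6) + (0.6)·(0.6) + (-2.4)·(-2.4)) / 4 = 21.2/4 = 5.3

S is symmetric (S[j,i] = S[i,j]). Assembling:

S = [[5.2, -1.6],
 [-1.6, 5.3]]


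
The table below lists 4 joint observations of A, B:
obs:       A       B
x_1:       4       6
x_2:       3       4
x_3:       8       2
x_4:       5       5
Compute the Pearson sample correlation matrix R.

Step 1 — column means:
  mean(A) = (4 + 3 + 8 + 5) / 4 = 20/4 = 5
  mean(B) = (6 + 4 + 2 + 5) / 4 = 17/4 = 4.25

Step 2 — sample variances and covariances s[i,j] = (1/(n-1)) · Σ_k (x_{k,i} - mean_i) · (x_{k,j} - mean_j), with n-1 = 3:
  s[A,A] = ((-1)·(-1) + (-2)·(-2) + (3)·(3) + (0)·(0)) / 3 = 14/3 = 4.6667
  s[A,B] = ((-1)·(1.75) + (-2)·(-0.25) + (3)·(-2.25) + (0)·(0.75)) / 3 = -8/3 = -2.6667
  s[B,B] = ((1.75)·(1.75) + (-0.25)·(-0.25) + (-2.25)·(-2.25) + (0.75)·(0.75)) / 3 = 8.75/3 = 2.9167
  Sample standard deviations s_i = √(s[i,i]):
  s(A) = √(4.6667) = 2.1602
  s(B) = √(2.9167) = 1.7078

Step 3 — r_{ij} = s_{ij} / (s_i · s_j):
  r[A,A] = 1 (diagonal).
  r[A,B] = -2.6667 / (2.1602 · 1.7078) = -2.6667 / 3.6893 = -0.7228
  r[B,B] = 1 (diagonal).

R is symmetric with unit diagonal. Assembling:

R = [[1, -0.7228],
 [-0.7228, 1]]


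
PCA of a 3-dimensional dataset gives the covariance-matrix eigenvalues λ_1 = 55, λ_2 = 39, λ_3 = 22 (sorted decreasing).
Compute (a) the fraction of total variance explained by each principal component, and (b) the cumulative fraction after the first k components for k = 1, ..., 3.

Step 1 — total variance = trace(Sigma) = Σ λ_i = 55 + 39 + 22 = 116.

Step 2 — fraction explained by component i = λ_i / Σ λ:
  PC1: 55/116 = 0.4741
  PC2: 39/116 = 0.3362
  PC3: 22/116 = 0.1897

Step 3 — cumulative fraction after k components = (λ_1 + ... + λ_k) / Σ λ:
  k = 1: 55/116 = 0.4741
  k = 2: (55 + 39)/116 = 94/116 = 0.8103
  k = 3: (55 + 39 + 22)/116 = 116/116 = 1

Summary (fraction, with percent):

explained: PC1 0.4741 (47.41%), PC2 0.3362 (33.62%), PC3 0.1897 (18.97%);  cumulative: 0.4741, 0.8103, 1


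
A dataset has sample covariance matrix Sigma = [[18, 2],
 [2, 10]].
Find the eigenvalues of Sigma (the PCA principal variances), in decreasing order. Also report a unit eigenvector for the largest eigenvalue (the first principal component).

Step 1 — characteristic polynomial of 2×2 Sigma:
  det(Sigma - λI) = λ² - trace · λ + det = 0.
  trace = 18 + 10 = 28, det = 18·10 - (2)² = 176.
Step 2 — discriminant:
  Δ = trace² - 4·det = 784 - 704 = 80.
Step 3 — eigenvalues:
  λ = (trace ± √Δ)/2 = (28 ± 8.9443)/2,
  λ_1 = 18.4721,  λ_2 = 9.5279.

Step 4 — unit eigenvector for λ_1: solve (Sigma - λ_1 I)v = 0. First row:
  (18 - 18.4721)·v_x + (2)·v_y = 0, i.e. (-0.4721)·v_x + (2)·v_y = 0,
  so v ∝ (b, λ_1 - a) = (2, 0.4721) = u.
  ||u|| = √((2)² + (0.4721)²) = √(4.2229) ≈ 2.055,
  v_1 = u/||u|| ≈ (0.9732, 0.2298) (||v_1|| = 1).

λ_1 = 18.4721,  λ_2 = 9.5279;  v_1 ≈ (0.9732, 0.2298)


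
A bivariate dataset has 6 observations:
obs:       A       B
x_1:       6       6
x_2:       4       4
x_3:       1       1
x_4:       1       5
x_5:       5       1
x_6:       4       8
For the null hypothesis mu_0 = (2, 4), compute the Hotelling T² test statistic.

Step 1 — sample mean vector:
  mean(A) = (6 + 4 + 1 + 1 + 5 + 4) / 6 = 21/6 = 3.5
  mean(B) = (6 + 4 + 1 + 5 + 1 + 8) / 6 = 25/6 = 4.1667
  x̄ = (3.5, 4.1667),  deviation x̄ - mu_0 = (3.5, 4.1667) - (2, 4) = (1.5, 0.1667).

Step 2 — sample covariance matrix, S[i,j] = (1/(n-1)) · Σ_k (x_{k,i} - mean_i) · (x_{k,j} - mean_j), divisor n-1 = 5:
  S[A,A] = ((2.5)·(2.5) + (0.5)·(0.5) + (-2.5)·(-2.5) + (-2.5)·(-2.5) + (1.5)·(1.5) + (0.5)·(0.5)) / 5 = 21.5/5 = 4.3
  S[A,B] = ((2.5)·(1.8333) + (0.5)·(-0.1667) + (-2.5)·(-3.1667) + (-2.5)·(0.8333) + (1.5)·(-3.1667) + (0.5)·(3.8333)) / 5 = 7.5/5 = 1.5
  S[B,B] = ((1.8333)·(1.8333) + (-0.1667)·(-0.1667) + (-3.1667)·(-3.1667) + (0.8333)·(0.8333) + (-3.1667)·(-3.1667) + (3.8333)·(3.8333)) / 5 = 38.8333/5 = 7.7667
  S = [[4.3, 1.5],
 [1.5, 7.7667]].

Step 3 — invert S. det(S) = 4.3·7.7667 - (1.5)² = 31.1467.
  S^{-1} = (1/det) · [[d, -b], [-b, a]] = [[0.2494, -0.0482],
 [-0.0482, 0.1381]].

Step 4 — quadratic form (x̄ - mu_0)^T · S^{-1} · (x̄ - mu_0):
  S^{-1} · (x̄ - mu_0) = (0.366, -0.0492),
  (x̄ - mu_0)^T · [...] = (1.5)·(0.366) + (0.1667)·(-0.0492) = 0.5408.

Step 5 — scale by n: T² = 6 · 0.5408 = 3.2449.

T² ≈ 3.2449


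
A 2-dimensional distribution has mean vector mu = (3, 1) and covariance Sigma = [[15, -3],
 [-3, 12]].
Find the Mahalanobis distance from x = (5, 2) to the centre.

Step 1 — centre the observation: (x - mu) = (2, 1).

Step 2 — invert Sigma. det(Sigma) = 15·12 - (-3)² = 171.
  Sigma^{-1} = (1/det) · [[d, -b], [-b, a]] = [[0.0702, 0.0175],
 [0.0175, 0.0877]].

Step 3 — form the quadratic (x - mu)^T · Sigma^{-1} · (x - mu):
  Sigma^{-1} · (x - mu) = (0.1579, 0.1228).
  (x - mu)^T · [Sigma^{-1} · (x - mu)] = (2)·(0.1579) + (1)·(0.1228) = 0.4386.

Step 4 — take square root: d = √(0.4386) ≈ 0.6623.

d(x, mu) = √(0.4386) ≈ 0.6623


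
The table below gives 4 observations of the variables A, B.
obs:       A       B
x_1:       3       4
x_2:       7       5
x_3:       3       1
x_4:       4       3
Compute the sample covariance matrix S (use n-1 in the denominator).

Step 1 — column means:
  mean(A) = (3 + 7 + 3 + 4) / 4 = 17/4 = 4.25
  mean(B) = (4 + 5 + 1 + 3) / 4 = 13/4 = 3.25

Step 2 — sample covariance S[i,j] = (1/(n-1)) · Σ_k (x_{k,i} - mean_i) · (x_{k,j} - mean_j), with n-1 = 3.
  S[A,A] = ((-1.25)·(-1.25) + (2.75)·(2.75) + (-1.25)·(-1.25) + (-0.25)·(-0.25)) / 3 = 10.75/3 = 3.5833
  S[A,B] = ((-1.25)·(0.75) + (2.75)·(1.75) + (-1.25)·(-2.25) + (-0.25)·(-0.25)) / 3 = 6.75/3 = 2.25
  S[B,B] = ((0.75)·(0.75) + (1.75)·(1.75) + (-2.25)·(-2.25) + (-0.25)·(-0.25)) / 3 = 8.75/3 = 2.9167

S is symmetric (S[j,i] = S[i,j]). Assembling:

S = [[3.5833, 2.25],
 [2.25, 2.9167]]


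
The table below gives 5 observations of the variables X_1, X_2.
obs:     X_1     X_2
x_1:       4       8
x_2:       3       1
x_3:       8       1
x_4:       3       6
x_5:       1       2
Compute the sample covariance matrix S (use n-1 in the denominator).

Step 1 — column means:
  mean(X_1) = (4 + 3 + 8 + 3 + 1) / 5 = 19/5 = 3.8
  mean(X_2) = (8 + 1 + 1 + 6 + 2) / 5 = 18/5 = 3.6

Step 2 — sample covariance S[i,j] = (1/(n-1)) · Σ_k (x_{k,i} - mean_i) · (x_{k,j} - mean_j), with n-1 = 4.
  S[X_1,X_1] = ((0.2)·(0.2) + (-0.8)·(-0.8) + (4.2)·(4.2) + (-0.8)·(-0.8) + (-2.8)·(-2.8)) / 4 = 26.8/4 = 6.7
  S[X_1,X_2] = ((0.2)·(4.4) + (-0.8)·(-2.6) + (4.2)·(-2.6) + (-0.8)·(2.4) + (-2.8)·(-1.6)) / 4 = -5.4/4 = -1.35
  S[X_2,X_2] = ((4.4)·(4.4) + (-2.6)·(-2.6) + (-2.6)·(-2.6) + (2.4)·(2.4) + (-1.6)·(-1.6)) / 4 = 41.2/4 = 10.3

S is symmetric (S[j,i] = S[i,j]). Assembling:

S = [[6.7, -1.35],
 [-1.35, 10.3]]


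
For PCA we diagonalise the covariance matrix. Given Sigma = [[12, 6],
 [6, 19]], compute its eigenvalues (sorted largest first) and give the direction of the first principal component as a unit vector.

Step 1 — characteristic polynomial of 2×2 Sigma:
  det(Sigma - λI) = λ² - trace · λ + det = 0.
  trace = 12 + 19 = 31, det = 12·19 - (6)² = 192.
Step 2 — discriminant:
  Δ = trace² - 4·det = 961 - 768 = 193.
Step 3 — eigenvalues:
  λ = (trace ± √Δ)/2 = (31 ± 13.8924)/2,
  λ_1 = 22.4462,  λ_2 = 8.5538.

Step 4 — unit eigenvector for λ_1: solve (Sigma - λ_1 I)v = 0. First row:
  (12 - 22.4462)·v_x + (6)·v_y = 0, i.e. (-10.4462)·v_x + (6)·v_y = 0,
  so v ∝ (b, λ_1 - a) = (6, 10.4462) = u.
  ||u|| = √((6)² + (10.4462)²) = √(145.1236) ≈ 12.0467,
  v_1 = u/||u|| ≈ (0.4981, 0.8671) (||v_1|| = 1).

λ_1 = 22.4462,  λ_2 = 8.5538;  v_1 ≈ (0.4981, 0.8671)


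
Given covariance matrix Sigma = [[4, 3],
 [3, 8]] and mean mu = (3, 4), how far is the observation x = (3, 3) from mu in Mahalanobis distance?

Step 1 — centre the observation: (x - mu) = (0, -1).

Step 2 — invert Sigma. det(Sigma) = 4·8 - (3)² = 23.
  Sigma^{-1} = (1/det) · [[d, -b], [-b, a]] = [[0.3478, -0.1304],
 [-0.1304, 0.1739]].

Step 3 — form the quadratic (x - mu)^T · Sigma^{-1} · (x - mu):
  Sigma^{-1} · (x - mu) = (0.1304, -0.1739).
  (x - mu)^T · [Sigma^{-1} · (x - mu)] = (0)·(0.1304) + (-1)·(-0.1739) = 0.1739.

Step 4 — take square root: d = √(0.1739) ≈ 0.417.

d(x, mu) = √(0.1739) ≈ 0.417


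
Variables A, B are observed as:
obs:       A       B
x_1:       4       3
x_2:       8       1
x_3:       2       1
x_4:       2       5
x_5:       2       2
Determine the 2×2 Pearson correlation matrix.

Step 1 — column means:
  mean(A) = (4 + 8 + 2 + 2 + 2) / 5 = 18/5 = 3.6
  mean(B) = (3 + 1 + 1 + 5 + 2) / 5 = 12/5 = 2.4

Step 2 — sample variances and covariances s[i,j] = (1/(n-1)) · Σ_k (x_{k,i} - mean_i) · (x_{k,j} - mean_j), with n-1 = 4:
  s[A,A] = ((0.4)·(0.4) + (4.4)·(4.4) + (-1.6)·(-1.6) + (-1.6)·(-1.6) + (-1.6)·(-1.6)) / 4 = 27.2/4 = 6.8
  s[A,B] = ((0.4)·(0.6) + (4.4)·(-1.4) + (-1.6)·(-1.4) + (-1.6)·(2.6) + (-1.6)·(-0.4)) / 4 = -7.2/4 = -1.8
  s[B,B] = ((0.6)·(0.6) + (-1.4)·(-1.4) + (-1.4)·(-1.4) + (2.6)·(2.6) + (-0.4)·(-0.4)) / 4 = 11.2/4 = 2.8
  Sample standard deviations s_i = √(s[i,i]):
  s(A) = √(6.8) = 2.6077
  s(B) = √(2.8) = 1.6733

Step 3 — r_{ij} = s_{ij} / (s_i · s_j):
  r[A,A] = 1 (diagonal).
  r[A,B] = -1.8 / (2.6077 · 1.6733) = -1.8 / 4.3635 = -0.4125
  r[B,B] = 1 (diagonal).

R is symmetric with unit diagonal. Assembling:

R = [[1, -0.4125],
 [-0.4125, 1]]


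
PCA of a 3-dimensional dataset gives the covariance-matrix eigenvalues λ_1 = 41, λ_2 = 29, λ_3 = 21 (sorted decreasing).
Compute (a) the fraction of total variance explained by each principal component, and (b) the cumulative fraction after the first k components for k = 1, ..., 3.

Step 1 — total variance = trace(Sigma) = Σ λ_i = 41 + 29 + 21 = 91.

Step 2 — fraction explained by component i = λ_i / Σ λ:
  PC1: 41/91 = 0.4505
  PC2: 29/91 = 0.3187
  PC3: 21/91 = 0.2308

Step 3 — cumulative fraction after k components = (λ_1 + ... + λ_k) / Σ λ:
  k = 1: 41/91 = 0.4505
  k = 2: (41 + 29)/91 = 70/91 = 0.7692
  k = 3: (41 + 29 + 21)/91 = 91/91 = 1

Summary (fraction, with percent):

explained: PC1 0.4505 (45.05%), PC2 0.3187 (31.87%), PC3 0.2308 (23.08%);  cumulative: 0.4505, 0.7692, 1


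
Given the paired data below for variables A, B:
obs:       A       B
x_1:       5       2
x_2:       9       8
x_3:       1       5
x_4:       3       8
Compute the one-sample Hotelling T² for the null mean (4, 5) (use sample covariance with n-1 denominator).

Step 1 — sample mean vector:
  mean(A) = (5 + 9 + 1 + 3) / 4 = 18/4 = 4.5
  mean(B) = (2 + 8 + 5 + 8) / 4 = 23/4 = 5.75
  x̄ = (4.5, 5.75),  deviation x̄ - mu_0 = (4.5, 5.75) - (4, 5) = (0.5, 0.75).

Step 2 — sample covariance matrix, S[i,j] = (1/(n-1)) · Σ_k (x_{k,i} - mean_i) · (x_{k,j} - mean_j), divisor n-1 = 3:
  S[A,A] = ((0.5)·(0.5) + (4.5)·(4.5) + (-3.5)·(-3.5) + (-1.5)·(-1.5)) / 3 = 35/3 = 11.6667
  S[A,B] = ((0.5)·(-3.75) + (4.5)·(2.25) + (-3.5)·(-0.75) + (-1.5)·(2.25)) / 3 = 7.5/3 = 2.5
  S[B,B] = ((-3.75)·(-3.75) + (2.25)·(2.25) + (-0.75)·(-0.75) + (2.25)·(2.25)) / 3 = 24.75/3 = 8.25
  S = [[11.6667, 2.5],
 [2.5, 8.25]].

Step 3 — invert S. det(S) = 11.6667·8.25 - (2.5)² = 90.
  S^{-1} = (1/det) · [[d, -b], [-b, a]] = [[0.0917, -0.0278],
 [-0.0278, 0.1296]].

Step 4 — quadratic form (x̄ - mu_0)^T · S^{-1} · (x̄ - mu_0):
  S^{-1} · (x̄ - mu_0) = (0.025, 0.0833),
  (x̄ - mu_0)^T · [...] = (0.5)·(0.025) + (0.75)·(0.0833) = 0.075.

Step 5 — scale by n: T² = 4 · 0.075 = 0.3.

T² ≈ 0.3


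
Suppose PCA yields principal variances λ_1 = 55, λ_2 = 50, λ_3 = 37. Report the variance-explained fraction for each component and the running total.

Step 1 — total variance = trace(Sigma) = Σ λ_i = 55 + 50 + 37 = 142.

Step 2 — fraction explained by component i = λ_i / Σ λ:
  PC1: 55/142 = 0.3873
  PC2: 50/142 = 0.3521
  PC3: 37/142 = 0.2606

Step 3 — cumulative fraction after k components = (λ_1 + ... + λ_k) / Σ λ:
  k = 1: 55/142 = 0.3873
  k = 2: (55 + 50)/142 = 105/142 = 0.7394
  k = 3: (55 + 50 + 37)/142 = 142/142 = 1

Summary (fraction, with percent):

explained: PC1 0.3873 (38.73%), PC2 0.3521 (35.21%), PC3 0.2606 (26.06%);  cumulative: 0.3873, 0.7394, 1


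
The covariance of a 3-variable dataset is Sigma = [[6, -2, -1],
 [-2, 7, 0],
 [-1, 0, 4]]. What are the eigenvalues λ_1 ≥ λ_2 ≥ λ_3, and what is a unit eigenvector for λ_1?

Step 1 — characteristic polynomial p(λ) = det(λI - Sigma) = λ³ - tr·λ² + c_1·λ - det, where tr = trace, c_1 = sum of the principal 2×2 minors, det = det(Sigma):
  tr = 6 + 7 + 4 = 17,
  c_1 = (6·7 - (-2)²) + (6·4 - (-1)²) + (7·4 - (0)²) = 38 + 23 + 28 = 89,
  det = 6·(7·4 - (0)²) - (-2)·((-2)·4 - (0)·(-1)) + (-1)·((-2)·(0) - 7·(-1)) = 6·(28) - (-2)·(-8) + (-1)·(7) = 145.
  So p(λ) = λ³ - 17λ² + 89λ - 145.
Step 2 — look for an integer root (rational root theorem: any rational root is an integer divisor of 145). Testing λ = 5:
  p(5) = 125 - 425 + 445 - 145 = 0  ✓
  Dividing out (λ - 5): p(λ) = (λ - 5)(λ² - 12λ + 29).
Step 3 — remaining eigenvalues from the quadratic λ² - 12λ + 29 = 0:
  Δ = 12² - 4·29 = 144 - 116 = 28,  λ = (12 ± √28)/2 = (12 ± 5.2915)/2 ≈ 8.6458 or 3.3542.
  Sorted: λ_1 = 8.6458,  λ_2 = 5,  λ_3 = 3.3542  (check: sum = 17 = tr ✓).

Step 4 — unit eigenvector for λ_1 ≈ 8.6458: v spans the null space of (Sigma - λ_1 I), whose rows are
  r_1 = (-2.6458, -2, -1),  r_2 = (-2, -1.6458, 0),  r_3 = (-1, 0, -4.6458).
  v is orthogonal to every row, so take v ∝ r_1 × r_2 = ((-2)·(0) - (-1)·(-1.6458), (-1)·(-2) - (-2.6458)·(0), (-2.6458)·(-1.6458) - (-2)·(-2)) ≈ (-1.6458, 2, 0.3542).
  Rescale (multiply by -1 so the first nonzero entry is positive): u = (1.6458, -2, -0.3542).
  ||u|| = √((1.6458)² + (-2)² + (-0.3542)²) = √(6.834) ≈ 2.6142,  v_1 = u/||u|| ≈ (0.6295, -0.7651, -0.1355) (||v_1|| = 1).

λ_1 = 8.6458,  λ_2 = 5,  λ_3 = 3.3542;  v_1 ≈ (0.6295, -0.7651, -0.1355)


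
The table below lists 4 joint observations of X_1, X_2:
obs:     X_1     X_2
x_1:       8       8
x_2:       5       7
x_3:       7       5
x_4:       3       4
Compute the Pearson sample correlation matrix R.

Step 1 — column means:
  mean(X_1) = (8 + 5 + 7 + 3) / 4 = 23/4 = 5.75
  mean(X_2) = (8 + 7 + 5 + 4) / 4 = 24/4 = 6

Step 2 — sample variances and covariances s[i,j] = (1/(n-1)) · Σ_k (x_{k,i} - mean_i) · (x_{k,j} - mean_j), with n-1 = 3:
  s[X_1,X_1] = ((2.25)·(2.25) + (-0.75)·(-0.75) + (1.25)·(1.25) + (-2.75)·(-2.75)) / 3 = 14.75/3 = 4.9167
  s[X_1,X_2] = ((2.25)·(2) + (-0.75)·(1) + (1.25)·(-1) + (-2.75)·(-2)) / 3 = 8/3 = 2.6667
  s[X_2,X_2] = ((2)·(2) + (1)·(1) + (-1)·(-1) + (-2)·(-2)) / 3 = 10/3 = 3.3333
  Sample standard deviations s_i = √(s[i,i]):
  s(X_1) = √(4.9167) = 2.2174
  s(X_2) = √(3.3333) = 1.8257

Step 3 — r_{ij} = s_{ij} / (s_i · s_j):
  r[X_1,X_1] = 1 (diagonal).
  r[X_1,X_2] = 2.6667 / (2.2174 · 1.8257) = 2.6667 / 4.0483 = 0.6587
  r[X_2,X_2] = 1 (diagonal).

R is symmetric with unit diagonal. Assembling:

R = [[1, 0.6587],
 [0.6587, 1]]


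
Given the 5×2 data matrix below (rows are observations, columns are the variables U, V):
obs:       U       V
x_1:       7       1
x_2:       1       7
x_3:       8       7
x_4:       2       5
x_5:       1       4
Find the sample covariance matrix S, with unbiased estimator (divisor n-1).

Step 1 — column means:
  mean(U) = (7 + 1 + 8 + 2 + 1) / 5 = 19/5 = 3.8
  mean(V) = (1 + 7 + 7 + 5 + 4) / 5 = 24/5 = 4.8

Step 2 — sample covariance S[i,j] = (1/(n-1)) · Σ_k (x_{k,i} - mean_i) · (x_{k,j} - mean_j), with n-1 = 4.
  S[U,U] = ((3.2)·(3.2) + (-2.8)·(-2.8) + (4.2)·(4.2) + (-1.8)·(-1.8) + (-2.8)·(-2.8)) / 4 = 46.8/4 = 11.7
  S[U,V] = ((3.2)·(-3.8) + (-2.8)·(2.2) + (4.2)·(2.2) + (-1.8)·(0.2) + (-2.8)·(-0.8)) / 4 = -7.2/4 = -1.8
  S[V,V] = ((-3.8)·(-3.8) + (2.2)·(2.2) + (2.2)·(2.2) + (0.2)·(0.2) + (-0.8)·(-0.8)) / 4 = 24.8/4 = 6.2

S is symmetric (S[j,i] = S[i,j]). Assembling:

S = [[11.7, -1.8],
 [-1.8, 6.2]]


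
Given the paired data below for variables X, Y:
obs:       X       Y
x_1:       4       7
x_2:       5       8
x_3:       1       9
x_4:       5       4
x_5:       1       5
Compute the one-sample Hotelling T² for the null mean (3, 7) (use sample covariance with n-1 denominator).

Step 1 — sample mean vector:
  mean(X) = (4 + 5 + 1 + 5 + 1) / 5 = 16/5 = 3.2
  mean(Y) = (7 + 8 + 9 + 4 + 5) / 5 = 33/5 = 6.6
  x̄ = (3.2, 6.6),  deviation x̄ - mu_0 = (3.2, 6.6) - (3, 7) = (0.2, -0.4).

Step 2 — sample covariance matrix, S[i,j] = (1/(n-1)) · Σ_k (x_{k,i} - mean_i) · (x_{k,j} - mean_j), divisor n-1 = 4:
  S[X,X] = ((0.8)·(0.8) + (1.8)·(1.8) + (-2.2)·(-2.2) + (1.8)·(1.8) + (-2.2)·(-2.2)) / 4 = 16.8/4 = 4.2
  S[X,Y] = ((0.8)·(0.4) + (1.8)·(1.4) + (-2.2)·(2.4) + (1.8)·(-2.6) + (-2.2)·(-1.6)) / 4 = -3.6/4 = -0.9
  S[Y,Y] = ((0.4)·(0.4) + (1.4)·(1.4) + (2.4)·(2.4) + (-2.6)·(-2.6) + (-1.6)·(-1.6)) / 4 = 17.2/4 = 4.3
  S = [[4.2, -0.9],
 [-0.9, 4.3]].

Step 3 — invert S. det(S) = 4.2·4.3 - (-0.9)² = 17.25.
  S^{-1} = (1/det) · [[d, -b], [-b, a]] = [[0.2493, 0.0522],
 [0.0522, 0.2435]].

Step 4 — quadratic form (x̄ - mu_0)^T · S^{-1} · (x̄ - mu_0):
  S^{-1} · (x̄ - mu_0) = (0.029, -0.087),
  (x̄ - mu_0)^T · [...] = (0.2)·(0.029) + (-0.4)·(-0.087) = 0.0406.

Step 5 — scale by n: T² = 5 · 0.0406 = 0.2029.

T² ≈ 0.2029


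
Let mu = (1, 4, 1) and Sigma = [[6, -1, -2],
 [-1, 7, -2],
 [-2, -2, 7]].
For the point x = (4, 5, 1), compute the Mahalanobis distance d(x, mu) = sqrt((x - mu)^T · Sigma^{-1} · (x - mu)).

Step 1 — centre the observation: (x - mu) = (3, 1, 0).

Step 2 — invert Sigma (cofactor / det for 3×3, or solve directly):
  Sigma^{-1} = [[0.1982, 0.0485, 0.0705],
 [0.0485, 0.1674, 0.0617],
 [0.0705, 0.0617, 0.1806]].

Step 3 — form the quadratic (x - mu)^T · Sigma^{-1} · (x - mu):
  Sigma^{-1} · (x - mu) = (0.6432, 0.3128, 0.2731).
  (x - mu)^T · [Sigma^{-1} · (x - mu)] = (3)·(0.6432) + (1)·(0.3128) + (0)·(0.2731) = 2.2423.

Step 4 — take square root: d = √(2.2423) ≈ 1.4974.

d(x, mu) = √(2.2423) ≈ 1.4974


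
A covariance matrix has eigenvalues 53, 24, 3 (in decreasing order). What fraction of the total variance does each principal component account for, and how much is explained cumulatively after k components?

Step 1 — total variance = trace(Sigma) = Σ λ_i = 53 + 24 + 3 = 80.

Step 2 — fraction explained by component i = λ_i / Σ λ:
  PC1: 53/80 = 0.6625
  PC2: 24/80 = 0.3
  PC3: 3/80 = 0.0375

Step 3 — cumulative fraction after k components = (λ_1 + ... + λ_k) / Σ λ:
  k = 1: 53/80 = 0.6625
  k = 2: (53 + 24)/80 = 77/80 = 0.9625
  k = 3: (53 + 24 + 3)/80 = 80/80 = 1

Summary (fraction, with percent):

explained: PC1 0.6625 (66.25%), PC2 0.3 (30%), PC3 0.0375 (3.75%);  cumulative: 0.6625, 0.9625, 1


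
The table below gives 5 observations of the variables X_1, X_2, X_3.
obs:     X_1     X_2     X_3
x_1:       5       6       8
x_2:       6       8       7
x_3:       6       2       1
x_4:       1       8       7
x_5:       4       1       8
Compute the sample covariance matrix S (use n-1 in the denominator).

Step 1 — column means:
  mean(X_1) = (5 + 6 + 6 + 1 + 4) / 5 = 22/5 = 4.4
  mean(X_2) = (6 + 8 + 2 + 8 + 1) / 5 = 25/5 = 5
  mean(X_3) = (8 + 7 + 1 + 7 + 8) / 5 = 31/5 = 6.2

Step 2 — sample covariance S[i,j] = (1/(n-1)) · Σ_k (x_{k,i} - mean_i) · (x_{k,j} - mean_j), with n-1 = 4.
  S[X_1,X_1] = ((0.6)·(0.6) + (1.6)·(1.6) + (1.6)·(1.6) + (-3.4)·(-3.4) + (-0.4)·(-0.4)) / 4 = 17.2/4 = 4.3
  S[X_1,X_2] = ((0.6)·(1) + (1.6)·(3) + (1.6)·(-3) + (-3.4)·(3) + (-0.4)·(-4)) / 4 = -8/4 = -2
  S[X_1,X_3] = ((0.6)·(1.8) + (1.6)·(0.8) + (1.6)·(-5.2) + (-3.4)·(0.8) + (-0.4)·(1.8)) / 4 = -9.4/4 = -2.35
  S[X_2,X_2] = ((1)·(1) + (3)·(3) + (-3)·(-3) + (3)·(3) + (-4)·(-4)) / 4 = 44/4 = 11
  S[X_2,X_3] = ((1)·(1.8) + (3)·(0.8) + (-3)·(-5.2) + (3)·(0.8) + (-4)·(1.8)) / 4 = 15/4 = 3.75
  S[X_3,X_3] = ((1.8)·(1.8) + (0.8)·(0.8) + (-5.2)·(-5.2) + (0.8)·(0.8) + (1.8)·(1.8)) / 4 = 34.8/4 = 8.7

S is symmetric (S[j,i] = S[i,j]). Assembling:

S = [[4.3, -2, -2.35],
 [-2, 11, 3.75],
 [-2.35, 3.75, 8.7]]


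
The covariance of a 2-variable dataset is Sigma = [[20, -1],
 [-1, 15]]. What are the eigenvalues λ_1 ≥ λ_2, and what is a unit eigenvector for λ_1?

Step 1 — characteristic polynomial of 2×2 Sigma:
  det(Sigma - λI) = λ² - trace · λ + det = 0.
  trace = 20 + 15 = 35, det = 20·15 - (-1)² = 299.
Step 2 — discriminant:
  Δ = trace² - 4·det = 1225 - 1196 = 29.
Step 3 — eigenvalues:
  λ = (trace ± √Δ)/2 = (35 ± 5.3852)/2,
  λ_1 = 20.1926,  λ_2 = 14.8074.

Step 4 — unit eigenvector for λ_1: solve (Sigma - λ_1 I)v = 0. First row:
  (20 - 20.1926)·v_x + (-1)·v_y = 0, i.e. (-0.1926)·v_x + (-1)·v_y = 0,
  so v ∝ (b, λ_1 - a) = (-1, 0.1926); multiply by -1 so the first entry is positive: u = (1, -0.1926).
  ||u|| = √((1)² + (-0.1926)²) = √(1.0371) ≈ 1.0184,
  v_1 = u/||u|| ≈ (0.982, -0.1891) (||v_1|| = 1).

λ_1 = 20.1926,  λ_2 = 14.8074;  v_1 ≈ (0.982, -0.1891)


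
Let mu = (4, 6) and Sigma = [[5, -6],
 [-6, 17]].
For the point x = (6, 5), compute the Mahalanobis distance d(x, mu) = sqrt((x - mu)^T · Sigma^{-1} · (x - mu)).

Step 1 — centre the observation: (x - mu) = (2, -1).

Step 2 — invert Sigma. det(Sigma) = 5·17 - (-6)² = 49.
  Sigma^{-1} = (1/det) · [[d, -b], [-b, a]] = [[0.3469, 0.1224],
 [0.1224, 0.102]].

Step 3 — form the quadratic (x - mu)^T · Sigma^{-1} · (x - mu):
  Sigma^{-1} · (x - mu) = (0.5714, 0.1429).
  (x - mu)^T · [Sigma^{-1} · (x - mu)] = (2)·(0.5714) + (-1)·(0.1429) = 1.

Step 4 — take square root: d = √(1) ≈ 1.

d(x, mu) = √(1) ≈ 1


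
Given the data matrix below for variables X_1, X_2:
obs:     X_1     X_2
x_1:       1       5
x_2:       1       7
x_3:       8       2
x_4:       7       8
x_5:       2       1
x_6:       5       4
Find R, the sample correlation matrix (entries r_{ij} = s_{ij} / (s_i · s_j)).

Step 1 — column means:
  mean(X_1) = (1 + 1 + 8 + 7 + 2 + 5) / 6 = 24/6 = 4
  mean(X_2) = (5 + 7 + 2 + 8 + 1 + 4) / 6 = 27/6 = 4.5

Step 2 — sample variances and covariances s[i,j] = (1/(n-1)) · Σ_k (x_{k,i} - mean_i) · (x_{k,j} - mean_j), with n-1 = 5:
  s[X_1,X_1] = ((-3)·(-3) + (-3)·(-3) + (4)·(4) + (3)·(3) + (-2)·(-2) + (1)·(1)) / 5 = 48/5 = 9.6
  s[X_1,X_2] = ((-3)·(0.5) + (-3)·(2.5) + (4)·(-2.5) + (3)·(3.5) + (-2)·(-3.5) + (1)·(-0.5)) / 5 = -2/5 = -0.4
  s[X_2,X_2] = ((0.5)·(0.5) + (2.5)·(2.5) + (-2.5)·(-2.5) + (3.5)·(3.5) + (-3.5)·(-3.5) + (-0.5)·(-0.5)) / 5 = 37.5/5 = 7.5
  Sample standard deviations s_i = √(s[i,i]):
  s(X_1) = √(9.6) = 3.0984
  s(X_2) = √(7.5) = 2.7386

Step 3 — r_{ij} = s_{ij} / (s_i · s_j):
  r[X_1,X_1] = 1 (diagonal).
  r[X_1,X_2] = -0.4 / (3.0984 · 2.7386) = -0.4 / 8.4853 = -0.0471
  r[X_2,X_2] = 1 (diagonal).

R is symmetric with unit diagonal. Assembling:

R = [[1, -0.0471],
 [-0.0471, 1]]


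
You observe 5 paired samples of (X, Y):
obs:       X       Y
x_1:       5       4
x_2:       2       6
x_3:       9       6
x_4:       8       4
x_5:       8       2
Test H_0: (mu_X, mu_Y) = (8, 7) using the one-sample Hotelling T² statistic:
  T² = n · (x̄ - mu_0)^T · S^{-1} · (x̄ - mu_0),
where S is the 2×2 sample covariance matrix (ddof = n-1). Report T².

Step 1 — sample mean vector:
  mean(X) = (5 + 2 + 9 + 8 + 8) / 5 = 32/5 = 6.4
  mean(Y) = (4 + 6 + 6 + 4 + 2) / 5 = 22/5 = 4.4
  x̄ = (6.4, 4.4),  deviation x̄ - mu_0 = (6.4, 4.4) - (8, 7) = (-1.6, -2.6).

Step 2 — sample covariance matrix, S[i,j] = (1/(n-1)) · Σ_k (x_{k,i} - mean_i) · (x_{k,j} - mean_j), divisor n-1 = 4:
  S[X,X] = ((-1.4)·(-1.4) + (-4.4)·(-4.4) + (2.6)·(2.6) + (1.6)·(1.6) + (1.6)·(1.6)) / 4 = 33.2/4 = 8.3
  S[X,Y] = ((-1.4)·(-0.4) + (-4.4)·(1.6) + (2.6)·(1.6) + (1.6)·(-0.4) + (1.6)·(-2.4)) / 4 = -6.8/4 = -1.7
  S[Y,Y] = ((-0.4)·(-0.4) + (1.6)·(1.6) + (1.6)·(1.6) + (-0.4)·(-0.4) + (-2.4)·(-2.4)) / 4 = 11.2/4 = 2.8
  S = [[8.3, -1.7],
 [-1.7, 2.8]].

Step 3 — invert S. det(S) = 8.3·2.8 - (-1.7)² = 20.35.
  S^{-1} = (1/det) · [[d, -b], [-b, a]] = [[0.1376, 0.0835],
 [0.0835, 0.4079]].

Step 4 — quadratic form (x̄ - mu_0)^T · S^{-1} · (x̄ - mu_0):
  S^{-1} · (x̄ - mu_0) = (-0.4373, -1.1941),
  (x̄ - mu_0)^T · [...] = (-1.6)·(-0.4373) + (-2.6)·(-1.1941) = 3.8044.

Step 5 — scale by n: T² = 5 · 3.8044 = 19.0221.

T² ≈ 19.0221


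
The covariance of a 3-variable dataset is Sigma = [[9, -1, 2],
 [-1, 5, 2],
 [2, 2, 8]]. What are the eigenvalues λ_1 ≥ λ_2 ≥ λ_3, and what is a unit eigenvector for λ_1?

Step 1 — characteristic polynomial p(λ) = det(λI - Sigma) = λ³ - tr·λ² + c_1·λ - det, where tr = trace, c_1 = sum of the principal 2×2 minors, det = det(Sigma):
  tr = 9 + 5 + 8 = 22,
  c_1 = (9·5 - (-1)²) + (9·8 - (2)²) + (5·8 - (2)²) = 44 + 68 + 36 = 148,
  det = 9·(5·8 - (2)²) - (-1)·((-1)·8 - (2)·(2)) + (2)·((-1)·(2) - 5·(2)) = 9·(36) - (-1)·(-12) + (2)·(-12) = 288.
  So p(λ) = λ³ - 22λ² + 148λ - 288.
Step 2 — look for an integer root (rational root theorem: any rational root is an integer divisor of 288). Testing λ = 8:
  p(8) = 512 - 1408 + 1184 - 288 = 0  ✓
  Dividing out (λ - 8): p(λ) = (λ - 8)(λ² - 14λ + 36).
Step 3 — remaining eigenvalues from the quadratic λ² - 14λ + 36 = 0:
  Δ = 14² - 4·36 = 196 - 144 = 52,  λ = (14 ± √52)/2 = (14 ± 7.2111)/2 ≈ 10.6056 or 3.3944.
  Sorted: λ_1 = 10.6056,  λ_2 = 8,  λ_3 = 3.3944  (check: sum = 22 = tr ✓).

Step 4 — unit eigenvector for λ_1 ≈ 10.6056: v spans the null space of (Sigma - λ_1 I), whose rows are
  r_1 = (-1.6056, -1, 2),  r_2 = (-1, -5.6056, 2),  r_3 = (2, 2, -2.6056).
  v is orthogonal to every row, so take v ∝ r_1 × r_2 = ((-1)·(2) - (2)·(-5.6056), (2)·(-1) - (-1.6056)·(2), (-1.6056)·(-5.6056) - (-1)·(-1)) ≈ (9.2111, 1.2111, 8).
  Let u = (9.2111, 1.2111, 8).
  ||u|| = √((9.2111)² + (1.2111)² + (8)²) = √(150.3112) ≈ 12.2601,  v_1 = u/||u|| ≈ (0.7513, 0.0988, 0.6525) (||v_1|| = 1).

λ_1 = 10.6056,  λ_2 = 8,  λ_3 = 3.3944;  v_1 ≈ (0.7513, 0.0988, 0.6525)


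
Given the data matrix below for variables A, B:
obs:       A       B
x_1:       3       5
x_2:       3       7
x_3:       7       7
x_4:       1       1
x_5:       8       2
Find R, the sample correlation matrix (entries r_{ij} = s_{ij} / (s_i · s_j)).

Step 1 — column means:
  mean(A) = (3 + 3 + 7 + 1 + 8) / 5 = 22/5 = 4.4
  mean(B) = (5 + 7 + 7 + 1 + 2) / 5 = 22/5 = 4.4

Step 2 — sample variances and covariances s[i,j] = (1/(n-1)) · Σ_k (x_{k,i} - mean_i) · (x_{k,j} - mean_j), with n-1 = 4:
  s[A,A] = ((-1.4)·(-1.4) + (-1.4)·(-1.4) + (2.6)·(2.6) + (-3.4)·(-3.4) + (3.6)·(3.6)) / 4 = 35.2/4 = 8.8
  s[A,B] = ((-1.4)·(0.6) + (-1.4)·(2.6) + (2.6)·(2.6) + (-3.4)·(-3.4) + (3.6)·(-2.4)) / 4 = 5.2/4 = 1.3
  s[B,B] = ((0.6)·(0.6) + (2.6)·(2.6) + (2.6)·(2.6) + (-3.4)·(-3.4) + (-2.4)·(-2.4)) / 4 = 31.2/4 = 7.8
  Sample standard deviations s_i = √(s[i,i]):
  s(A) = √(8.8) = 2.9665
  s(B) = √(7.8) = 2.7928

Step 3 — r_{ij} = s_{ij} / (s_i · s_j):
  r[A,A] = 1 (diagonal).
  r[A,B] = 1.3 / (2.9665 · 2.7928) = 1.3 / 8.2849 = 0.1569
  r[B,B] = 1 (diagonal).

R is symmetric with unit diagonal. Assembling:

R = [[1, 0.1569],
 [0.1569, 1]]
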